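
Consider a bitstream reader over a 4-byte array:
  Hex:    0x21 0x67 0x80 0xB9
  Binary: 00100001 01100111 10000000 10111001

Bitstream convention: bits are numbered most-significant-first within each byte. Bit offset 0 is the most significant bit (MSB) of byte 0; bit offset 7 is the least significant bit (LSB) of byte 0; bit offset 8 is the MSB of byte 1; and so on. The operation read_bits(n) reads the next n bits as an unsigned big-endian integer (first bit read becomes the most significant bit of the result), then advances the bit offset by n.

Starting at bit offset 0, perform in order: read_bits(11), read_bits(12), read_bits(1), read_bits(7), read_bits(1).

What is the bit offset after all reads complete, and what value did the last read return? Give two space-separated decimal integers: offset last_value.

Read 1: bits[0:11] width=11 -> value=267 (bin 00100001011); offset now 11 = byte 1 bit 3; 21 bits remain
Read 2: bits[11:23] width=12 -> value=960 (bin 001111000000); offset now 23 = byte 2 bit 7; 9 bits remain
Read 3: bits[23:24] width=1 -> value=0 (bin 0); offset now 24 = byte 3 bit 0; 8 bits remain
Read 4: bits[24:31] width=7 -> value=92 (bin 1011100); offset now 31 = byte 3 bit 7; 1 bits remain
Read 5: bits[31:32] width=1 -> value=1 (bin 1); offset now 32 = byte 4 bit 0; 0 bits remain

Answer: 32 1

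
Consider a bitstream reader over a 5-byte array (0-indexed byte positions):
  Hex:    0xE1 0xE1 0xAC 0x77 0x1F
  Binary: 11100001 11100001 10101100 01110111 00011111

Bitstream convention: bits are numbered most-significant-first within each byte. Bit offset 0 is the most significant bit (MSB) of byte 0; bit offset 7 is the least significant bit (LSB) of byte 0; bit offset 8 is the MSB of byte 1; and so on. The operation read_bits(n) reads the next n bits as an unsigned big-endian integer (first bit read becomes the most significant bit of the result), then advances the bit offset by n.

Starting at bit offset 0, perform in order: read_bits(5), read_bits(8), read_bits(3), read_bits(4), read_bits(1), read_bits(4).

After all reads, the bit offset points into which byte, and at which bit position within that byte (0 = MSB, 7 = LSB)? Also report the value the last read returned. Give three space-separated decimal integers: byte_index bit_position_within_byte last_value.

Answer: 3 1 8

Derivation:
Read 1: bits[0:5] width=5 -> value=28 (bin 11100); offset now 5 = byte 0 bit 5; 35 bits remain
Read 2: bits[5:13] width=8 -> value=60 (bin 00111100); offset now 13 = byte 1 bit 5; 27 bits remain
Read 3: bits[13:16] width=3 -> value=1 (bin 001); offset now 16 = byte 2 bit 0; 24 bits remain
Read 4: bits[16:20] width=4 -> value=10 (bin 1010); offset now 20 = byte 2 bit 4; 20 bits remain
Read 5: bits[20:21] width=1 -> value=1 (bin 1); offset now 21 = byte 2 bit 5; 19 bits remain
Read 6: bits[21:25] width=4 -> value=8 (bin 1000); offset now 25 = byte 3 bit 1; 15 bits remain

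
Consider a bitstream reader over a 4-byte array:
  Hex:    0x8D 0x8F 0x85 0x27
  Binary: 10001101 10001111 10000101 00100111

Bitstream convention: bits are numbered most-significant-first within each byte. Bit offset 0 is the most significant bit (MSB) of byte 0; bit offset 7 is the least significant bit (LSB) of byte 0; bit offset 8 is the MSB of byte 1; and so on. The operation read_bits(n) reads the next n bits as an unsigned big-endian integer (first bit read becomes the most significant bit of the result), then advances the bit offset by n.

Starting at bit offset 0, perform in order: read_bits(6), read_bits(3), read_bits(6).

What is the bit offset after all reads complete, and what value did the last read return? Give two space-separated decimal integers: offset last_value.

Answer: 15 7

Derivation:
Read 1: bits[0:6] width=6 -> value=35 (bin 100011); offset now 6 = byte 0 bit 6; 26 bits remain
Read 2: bits[6:9] width=3 -> value=3 (bin 011); offset now 9 = byte 1 bit 1; 23 bits remain
Read 3: bits[9:15] width=6 -> value=7 (bin 000111); offset now 15 = byte 1 bit 7; 17 bits remain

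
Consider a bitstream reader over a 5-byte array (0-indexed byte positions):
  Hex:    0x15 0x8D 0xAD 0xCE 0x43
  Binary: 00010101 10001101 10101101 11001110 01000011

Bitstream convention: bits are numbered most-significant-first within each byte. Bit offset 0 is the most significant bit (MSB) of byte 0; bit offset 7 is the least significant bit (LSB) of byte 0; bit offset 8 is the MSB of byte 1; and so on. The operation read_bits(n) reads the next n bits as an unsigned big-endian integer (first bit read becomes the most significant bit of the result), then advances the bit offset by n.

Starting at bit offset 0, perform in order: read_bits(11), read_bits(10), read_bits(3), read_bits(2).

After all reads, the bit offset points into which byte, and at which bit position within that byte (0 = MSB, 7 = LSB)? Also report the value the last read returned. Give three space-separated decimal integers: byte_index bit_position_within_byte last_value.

Answer: 3 2 3

Derivation:
Read 1: bits[0:11] width=11 -> value=172 (bin 00010101100); offset now 11 = byte 1 bit 3; 29 bits remain
Read 2: bits[11:21] width=10 -> value=437 (bin 0110110101); offset now 21 = byte 2 bit 5; 19 bits remain
Read 3: bits[21:24] width=3 -> value=5 (bin 101); offset now 24 = byte 3 bit 0; 16 bits remain
Read 4: bits[24:26] width=2 -> value=3 (bin 11); offset now 26 = byte 3 bit 2; 14 bits remain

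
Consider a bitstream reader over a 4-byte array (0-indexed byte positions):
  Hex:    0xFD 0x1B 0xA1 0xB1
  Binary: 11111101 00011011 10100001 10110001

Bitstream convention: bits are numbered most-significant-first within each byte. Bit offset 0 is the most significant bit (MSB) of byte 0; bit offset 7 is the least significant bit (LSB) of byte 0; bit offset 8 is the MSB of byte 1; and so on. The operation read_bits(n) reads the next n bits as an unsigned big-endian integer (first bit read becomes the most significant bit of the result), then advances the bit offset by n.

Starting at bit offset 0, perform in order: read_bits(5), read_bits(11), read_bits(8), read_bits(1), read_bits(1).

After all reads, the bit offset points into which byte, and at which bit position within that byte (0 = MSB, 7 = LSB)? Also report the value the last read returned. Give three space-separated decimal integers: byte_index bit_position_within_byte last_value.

Answer: 3 2 0

Derivation:
Read 1: bits[0:5] width=5 -> value=31 (bin 11111); offset now 5 = byte 0 bit 5; 27 bits remain
Read 2: bits[5:16] width=11 -> value=1307 (bin 10100011011); offset now 16 = byte 2 bit 0; 16 bits remain
Read 3: bits[16:24] width=8 -> value=161 (bin 10100001); offset now 24 = byte 3 bit 0; 8 bits remain
Read 4: bits[24:25] width=1 -> value=1 (bin 1); offset now 25 = byte 3 bit 1; 7 bits remain
Read 5: bits[25:26] width=1 -> value=0 (bin 0); offset now 26 = byte 3 bit 2; 6 bits remain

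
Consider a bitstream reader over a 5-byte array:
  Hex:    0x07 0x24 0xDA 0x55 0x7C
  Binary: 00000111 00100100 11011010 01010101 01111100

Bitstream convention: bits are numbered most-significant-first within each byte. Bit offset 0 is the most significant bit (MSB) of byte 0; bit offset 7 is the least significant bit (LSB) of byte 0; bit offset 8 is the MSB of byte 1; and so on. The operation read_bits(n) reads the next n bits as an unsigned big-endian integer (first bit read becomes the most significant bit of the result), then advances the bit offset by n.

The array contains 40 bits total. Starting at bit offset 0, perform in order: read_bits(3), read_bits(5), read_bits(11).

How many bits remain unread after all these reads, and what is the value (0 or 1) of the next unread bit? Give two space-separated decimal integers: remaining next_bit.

Read 1: bits[0:3] width=3 -> value=0 (bin 000); offset now 3 = byte 0 bit 3; 37 bits remain
Read 2: bits[3:8] width=5 -> value=7 (bin 00111); offset now 8 = byte 1 bit 0; 32 bits remain
Read 3: bits[8:19] width=11 -> value=294 (bin 00100100110); offset now 19 = byte 2 bit 3; 21 bits remain

Answer: 21 1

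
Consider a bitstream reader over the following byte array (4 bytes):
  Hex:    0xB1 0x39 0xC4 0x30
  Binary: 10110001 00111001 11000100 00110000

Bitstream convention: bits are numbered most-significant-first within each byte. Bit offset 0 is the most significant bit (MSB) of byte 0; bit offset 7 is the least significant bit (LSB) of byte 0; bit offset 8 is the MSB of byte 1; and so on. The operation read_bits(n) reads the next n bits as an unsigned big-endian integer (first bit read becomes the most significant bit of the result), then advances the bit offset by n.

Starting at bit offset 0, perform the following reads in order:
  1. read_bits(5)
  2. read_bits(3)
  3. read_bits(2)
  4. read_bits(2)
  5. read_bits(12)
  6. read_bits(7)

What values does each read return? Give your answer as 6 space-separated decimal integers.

Answer: 22 1 0 3 2500 24

Derivation:
Read 1: bits[0:5] width=5 -> value=22 (bin 10110); offset now 5 = byte 0 bit 5; 27 bits remain
Read 2: bits[5:8] width=3 -> value=1 (bin 001); offset now 8 = byte 1 bit 0; 24 bits remain
Read 3: bits[8:10] width=2 -> value=0 (bin 00); offset now 10 = byte 1 bit 2; 22 bits remain
Read 4: bits[10:12] width=2 -> value=3 (bin 11); offset now 12 = byte 1 bit 4; 20 bits remain
Read 5: bits[12:24] width=12 -> value=2500 (bin 100111000100); offset now 24 = byte 3 bit 0; 8 bits remain
Read 6: bits[24:31] width=7 -> value=24 (bin 0011000); offset now 31 = byte 3 bit 7; 1 bits remain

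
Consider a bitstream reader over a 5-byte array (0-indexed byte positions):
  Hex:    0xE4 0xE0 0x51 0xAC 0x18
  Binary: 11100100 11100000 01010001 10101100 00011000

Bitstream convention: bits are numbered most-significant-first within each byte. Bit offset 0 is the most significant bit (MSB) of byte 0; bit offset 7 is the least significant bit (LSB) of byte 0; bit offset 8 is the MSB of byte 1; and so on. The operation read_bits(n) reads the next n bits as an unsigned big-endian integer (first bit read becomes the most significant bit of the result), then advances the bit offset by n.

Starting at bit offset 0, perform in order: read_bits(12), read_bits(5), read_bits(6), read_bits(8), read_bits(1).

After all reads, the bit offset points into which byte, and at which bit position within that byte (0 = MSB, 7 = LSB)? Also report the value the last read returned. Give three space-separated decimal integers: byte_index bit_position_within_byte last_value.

Read 1: bits[0:12] width=12 -> value=3662 (bin 111001001110); offset now 12 = byte 1 bit 4; 28 bits remain
Read 2: bits[12:17] width=5 -> value=0 (bin 00000); offset now 17 = byte 2 bit 1; 23 bits remain
Read 3: bits[17:23] width=6 -> value=40 (bin 101000); offset now 23 = byte 2 bit 7; 17 bits remain
Read 4: bits[23:31] width=8 -> value=214 (bin 11010110); offset now 31 = byte 3 bit 7; 9 bits remain
Read 5: bits[31:32] width=1 -> value=0 (bin 0); offset now 32 = byte 4 bit 0; 8 bits remain

Answer: 4 0 0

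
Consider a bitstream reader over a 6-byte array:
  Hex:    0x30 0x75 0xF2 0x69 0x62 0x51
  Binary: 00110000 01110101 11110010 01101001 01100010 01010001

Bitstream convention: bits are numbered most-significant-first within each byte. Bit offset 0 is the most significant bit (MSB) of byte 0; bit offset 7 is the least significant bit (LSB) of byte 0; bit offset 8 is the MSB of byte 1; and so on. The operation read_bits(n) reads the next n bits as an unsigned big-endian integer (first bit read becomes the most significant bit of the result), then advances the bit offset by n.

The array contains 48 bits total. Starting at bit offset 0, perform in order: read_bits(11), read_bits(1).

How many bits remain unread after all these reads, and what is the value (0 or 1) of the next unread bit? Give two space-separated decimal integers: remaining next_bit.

Read 1: bits[0:11] width=11 -> value=387 (bin 00110000011); offset now 11 = byte 1 bit 3; 37 bits remain
Read 2: bits[11:12] width=1 -> value=1 (bin 1); offset now 12 = byte 1 bit 4; 36 bits remain

Answer: 36 0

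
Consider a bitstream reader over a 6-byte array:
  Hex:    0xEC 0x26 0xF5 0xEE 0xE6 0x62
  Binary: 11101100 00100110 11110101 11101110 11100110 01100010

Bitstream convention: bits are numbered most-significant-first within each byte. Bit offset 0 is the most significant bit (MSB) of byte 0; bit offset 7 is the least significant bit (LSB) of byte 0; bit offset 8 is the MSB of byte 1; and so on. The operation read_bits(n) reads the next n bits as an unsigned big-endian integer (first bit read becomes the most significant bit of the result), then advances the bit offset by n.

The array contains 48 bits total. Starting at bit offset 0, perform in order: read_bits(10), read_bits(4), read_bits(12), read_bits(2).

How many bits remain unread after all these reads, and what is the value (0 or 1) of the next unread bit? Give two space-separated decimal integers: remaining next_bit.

Read 1: bits[0:10] width=10 -> value=944 (bin 1110110000); offset now 10 = byte 1 bit 2; 38 bits remain
Read 2: bits[10:14] width=4 -> value=9 (bin 1001); offset now 14 = byte 1 bit 6; 34 bits remain
Read 3: bits[14:26] width=12 -> value=3031 (bin 101111010111); offset now 26 = byte 3 bit 2; 22 bits remain
Read 4: bits[26:28] width=2 -> value=2 (bin 10); offset now 28 = byte 3 bit 4; 20 bits remain

Answer: 20 1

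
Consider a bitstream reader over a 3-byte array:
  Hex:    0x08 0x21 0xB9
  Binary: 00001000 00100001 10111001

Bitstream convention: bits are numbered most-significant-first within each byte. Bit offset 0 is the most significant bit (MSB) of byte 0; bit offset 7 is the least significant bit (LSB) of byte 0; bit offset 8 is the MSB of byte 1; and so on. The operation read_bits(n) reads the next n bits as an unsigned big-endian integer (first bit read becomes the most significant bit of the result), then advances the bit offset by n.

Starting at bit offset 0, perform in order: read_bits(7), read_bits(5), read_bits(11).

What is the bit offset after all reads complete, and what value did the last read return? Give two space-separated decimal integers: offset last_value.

Read 1: bits[0:7] width=7 -> value=4 (bin 0000100); offset now 7 = byte 0 bit 7; 17 bits remain
Read 2: bits[7:12] width=5 -> value=2 (bin 00010); offset now 12 = byte 1 bit 4; 12 bits remain
Read 3: bits[12:23] width=11 -> value=220 (bin 00011011100); offset now 23 = byte 2 bit 7; 1 bits remain

Answer: 23 220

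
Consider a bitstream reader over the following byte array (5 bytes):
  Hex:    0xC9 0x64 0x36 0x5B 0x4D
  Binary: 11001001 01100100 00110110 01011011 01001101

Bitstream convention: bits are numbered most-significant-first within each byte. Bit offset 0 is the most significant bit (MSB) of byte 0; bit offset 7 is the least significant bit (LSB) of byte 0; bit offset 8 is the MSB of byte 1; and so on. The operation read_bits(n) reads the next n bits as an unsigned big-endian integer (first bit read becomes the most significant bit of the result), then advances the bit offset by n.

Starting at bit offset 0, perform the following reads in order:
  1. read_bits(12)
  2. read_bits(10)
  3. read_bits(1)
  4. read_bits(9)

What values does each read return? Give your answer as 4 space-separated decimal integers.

Read 1: bits[0:12] width=12 -> value=3222 (bin 110010010110); offset now 12 = byte 1 bit 4; 28 bits remain
Read 2: bits[12:22] width=10 -> value=269 (bin 0100001101); offset now 22 = byte 2 bit 6; 18 bits remain
Read 3: bits[22:23] width=1 -> value=1 (bin 1); offset now 23 = byte 2 bit 7; 17 bits remain
Read 4: bits[23:32] width=9 -> value=91 (bin 001011011); offset now 32 = byte 4 bit 0; 8 bits remain

Answer: 3222 269 1 91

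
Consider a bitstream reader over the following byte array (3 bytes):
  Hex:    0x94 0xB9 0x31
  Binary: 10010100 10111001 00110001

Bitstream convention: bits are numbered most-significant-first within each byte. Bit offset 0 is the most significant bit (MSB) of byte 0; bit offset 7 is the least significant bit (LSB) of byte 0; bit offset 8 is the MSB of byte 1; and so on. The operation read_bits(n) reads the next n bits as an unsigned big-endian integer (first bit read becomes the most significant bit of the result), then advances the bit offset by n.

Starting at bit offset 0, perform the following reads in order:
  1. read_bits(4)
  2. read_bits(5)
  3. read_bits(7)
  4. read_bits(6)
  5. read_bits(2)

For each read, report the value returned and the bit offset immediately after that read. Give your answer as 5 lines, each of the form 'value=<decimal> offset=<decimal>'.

Answer: value=9 offset=4
value=9 offset=9
value=57 offset=16
value=12 offset=22
value=1 offset=24

Derivation:
Read 1: bits[0:4] width=4 -> value=9 (bin 1001); offset now 4 = byte 0 bit 4; 20 bits remain
Read 2: bits[4:9] width=5 -> value=9 (bin 01001); offset now 9 = byte 1 bit 1; 15 bits remain
Read 3: bits[9:16] width=7 -> value=57 (bin 0111001); offset now 16 = byte 2 bit 0; 8 bits remain
Read 4: bits[16:22] width=6 -> value=12 (bin 001100); offset now 22 = byte 2 bit 6; 2 bits remain
Read 5: bits[22:24] width=2 -> value=1 (bin 01); offset now 24 = byte 3 bit 0; 0 bits remain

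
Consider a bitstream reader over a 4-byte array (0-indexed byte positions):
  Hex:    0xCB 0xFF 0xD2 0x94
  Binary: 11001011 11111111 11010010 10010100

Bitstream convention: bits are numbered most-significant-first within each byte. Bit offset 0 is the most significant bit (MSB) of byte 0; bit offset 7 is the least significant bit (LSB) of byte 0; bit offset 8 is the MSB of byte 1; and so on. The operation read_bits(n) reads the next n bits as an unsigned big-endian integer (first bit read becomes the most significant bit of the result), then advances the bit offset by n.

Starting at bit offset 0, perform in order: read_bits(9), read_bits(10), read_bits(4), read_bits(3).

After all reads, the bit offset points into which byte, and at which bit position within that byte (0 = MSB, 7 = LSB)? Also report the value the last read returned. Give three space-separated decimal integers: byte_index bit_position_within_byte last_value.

Read 1: bits[0:9] width=9 -> value=407 (bin 110010111); offset now 9 = byte 1 bit 1; 23 bits remain
Read 2: bits[9:19] width=10 -> value=1022 (bin 1111111110); offset now 19 = byte 2 bit 3; 13 bits remain
Read 3: bits[19:23] width=4 -> value=9 (bin 1001); offset now 23 = byte 2 bit 7; 9 bits remain
Read 4: bits[23:26] width=3 -> value=2 (bin 010); offset now 26 = byte 3 bit 2; 6 bits remain

Answer: 3 2 2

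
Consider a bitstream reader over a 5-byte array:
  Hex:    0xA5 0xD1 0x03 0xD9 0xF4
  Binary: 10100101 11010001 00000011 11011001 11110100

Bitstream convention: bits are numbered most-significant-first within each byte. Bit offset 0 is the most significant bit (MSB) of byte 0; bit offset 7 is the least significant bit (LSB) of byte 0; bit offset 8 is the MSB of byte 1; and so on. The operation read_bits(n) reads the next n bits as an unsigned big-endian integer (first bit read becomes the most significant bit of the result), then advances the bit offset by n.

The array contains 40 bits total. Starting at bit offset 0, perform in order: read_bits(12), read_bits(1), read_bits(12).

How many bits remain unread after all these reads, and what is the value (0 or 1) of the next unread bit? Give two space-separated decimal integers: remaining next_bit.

Read 1: bits[0:12] width=12 -> value=2653 (bin 101001011101); offset now 12 = byte 1 bit 4; 28 bits remain
Read 2: bits[12:13] width=1 -> value=0 (bin 0); offset now 13 = byte 1 bit 5; 27 bits remain
Read 3: bits[13:25] width=12 -> value=519 (bin 001000000111); offset now 25 = byte 3 bit 1; 15 bits remain

Answer: 15 1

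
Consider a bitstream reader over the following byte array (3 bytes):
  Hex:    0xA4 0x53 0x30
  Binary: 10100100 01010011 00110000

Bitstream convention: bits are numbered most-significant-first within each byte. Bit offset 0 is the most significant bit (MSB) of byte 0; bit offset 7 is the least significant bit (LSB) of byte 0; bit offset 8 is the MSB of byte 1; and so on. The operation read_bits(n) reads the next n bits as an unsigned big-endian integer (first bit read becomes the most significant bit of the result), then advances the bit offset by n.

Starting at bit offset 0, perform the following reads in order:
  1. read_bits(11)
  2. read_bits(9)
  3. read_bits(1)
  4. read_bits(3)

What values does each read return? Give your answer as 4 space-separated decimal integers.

Answer: 1314 307 0 0

Derivation:
Read 1: bits[0:11] width=11 -> value=1314 (bin 10100100010); offset now 11 = byte 1 bit 3; 13 bits remain
Read 2: bits[11:20] width=9 -> value=307 (bin 100110011); offset now 20 = byte 2 bit 4; 4 bits remain
Read 3: bits[20:21] width=1 -> value=0 (bin 0); offset now 21 = byte 2 bit 5; 3 bits remain
Read 4: bits[21:24] width=3 -> value=0 (bin 000); offset now 24 = byte 3 bit 0; 0 bits remain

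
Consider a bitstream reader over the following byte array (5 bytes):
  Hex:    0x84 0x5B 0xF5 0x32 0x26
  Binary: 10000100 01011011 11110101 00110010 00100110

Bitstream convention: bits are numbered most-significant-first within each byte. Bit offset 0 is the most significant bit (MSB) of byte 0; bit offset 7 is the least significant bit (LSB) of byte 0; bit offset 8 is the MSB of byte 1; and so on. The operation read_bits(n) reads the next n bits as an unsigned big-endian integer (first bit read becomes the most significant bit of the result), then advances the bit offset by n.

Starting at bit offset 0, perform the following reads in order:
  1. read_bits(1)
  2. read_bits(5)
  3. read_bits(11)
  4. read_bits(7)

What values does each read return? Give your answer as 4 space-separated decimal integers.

Answer: 1 1 183 117

Derivation:
Read 1: bits[0:1] width=1 -> value=1 (bin 1); offset now 1 = byte 0 bit 1; 39 bits remain
Read 2: bits[1:6] width=5 -> value=1 (bin 00001); offset now 6 = byte 0 bit 6; 34 bits remain
Read 3: bits[6:17] width=11 -> value=183 (bin 00010110111); offset now 17 = byte 2 bit 1; 23 bits remain
Read 4: bits[17:24] width=7 -> value=117 (bin 1110101); offset now 24 = byte 3 bit 0; 16 bits remain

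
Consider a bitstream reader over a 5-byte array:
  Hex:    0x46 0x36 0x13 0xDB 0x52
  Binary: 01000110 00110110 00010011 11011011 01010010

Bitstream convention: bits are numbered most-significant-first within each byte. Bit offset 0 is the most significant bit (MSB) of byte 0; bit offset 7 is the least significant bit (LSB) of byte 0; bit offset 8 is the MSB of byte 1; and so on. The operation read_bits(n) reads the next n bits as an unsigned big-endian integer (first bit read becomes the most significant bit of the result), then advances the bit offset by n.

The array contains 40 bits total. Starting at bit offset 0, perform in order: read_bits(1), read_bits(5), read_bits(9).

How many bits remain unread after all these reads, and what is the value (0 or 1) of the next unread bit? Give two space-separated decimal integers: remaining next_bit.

Answer: 25 0

Derivation:
Read 1: bits[0:1] width=1 -> value=0 (bin 0); offset now 1 = byte 0 bit 1; 39 bits remain
Read 2: bits[1:6] width=5 -> value=17 (bin 10001); offset now 6 = byte 0 bit 6; 34 bits remain
Read 3: bits[6:15] width=9 -> value=283 (bin 100011011); offset now 15 = byte 1 bit 7; 25 bits remain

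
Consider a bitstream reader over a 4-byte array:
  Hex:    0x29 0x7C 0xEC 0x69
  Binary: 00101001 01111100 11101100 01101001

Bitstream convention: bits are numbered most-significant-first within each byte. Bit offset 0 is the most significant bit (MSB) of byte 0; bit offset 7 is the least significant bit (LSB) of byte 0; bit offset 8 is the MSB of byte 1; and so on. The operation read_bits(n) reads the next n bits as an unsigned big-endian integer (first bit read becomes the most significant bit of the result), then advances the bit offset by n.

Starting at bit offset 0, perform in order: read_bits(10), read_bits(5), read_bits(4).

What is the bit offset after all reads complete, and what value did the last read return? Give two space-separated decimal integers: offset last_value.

Read 1: bits[0:10] width=10 -> value=165 (bin 0010100101); offset now 10 = byte 1 bit 2; 22 bits remain
Read 2: bits[10:15] width=5 -> value=30 (bin 11110); offset now 15 = byte 1 bit 7; 17 bits remain
Read 3: bits[15:19] width=4 -> value=7 (bin 0111); offset now 19 = byte 2 bit 3; 13 bits remain

Answer: 19 7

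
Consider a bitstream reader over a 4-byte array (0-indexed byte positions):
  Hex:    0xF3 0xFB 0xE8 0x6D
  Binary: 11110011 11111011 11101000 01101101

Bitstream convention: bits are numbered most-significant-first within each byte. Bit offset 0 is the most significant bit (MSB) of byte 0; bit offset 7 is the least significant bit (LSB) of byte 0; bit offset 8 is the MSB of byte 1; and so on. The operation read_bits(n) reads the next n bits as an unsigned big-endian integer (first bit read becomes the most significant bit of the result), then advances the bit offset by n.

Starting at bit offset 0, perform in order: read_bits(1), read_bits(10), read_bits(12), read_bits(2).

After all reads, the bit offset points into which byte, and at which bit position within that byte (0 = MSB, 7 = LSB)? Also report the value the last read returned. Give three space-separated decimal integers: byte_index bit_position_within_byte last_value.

Read 1: bits[0:1] width=1 -> value=1 (bin 1); offset now 1 = byte 0 bit 1; 31 bits remain
Read 2: bits[1:11] width=10 -> value=927 (bin 1110011111); offset now 11 = byte 1 bit 3; 21 bits remain
Read 3: bits[11:23] width=12 -> value=3572 (bin 110111110100); offset now 23 = byte 2 bit 7; 9 bits remain
Read 4: bits[23:25] width=2 -> value=0 (bin 00); offset now 25 = byte 3 bit 1; 7 bits remain

Answer: 3 1 0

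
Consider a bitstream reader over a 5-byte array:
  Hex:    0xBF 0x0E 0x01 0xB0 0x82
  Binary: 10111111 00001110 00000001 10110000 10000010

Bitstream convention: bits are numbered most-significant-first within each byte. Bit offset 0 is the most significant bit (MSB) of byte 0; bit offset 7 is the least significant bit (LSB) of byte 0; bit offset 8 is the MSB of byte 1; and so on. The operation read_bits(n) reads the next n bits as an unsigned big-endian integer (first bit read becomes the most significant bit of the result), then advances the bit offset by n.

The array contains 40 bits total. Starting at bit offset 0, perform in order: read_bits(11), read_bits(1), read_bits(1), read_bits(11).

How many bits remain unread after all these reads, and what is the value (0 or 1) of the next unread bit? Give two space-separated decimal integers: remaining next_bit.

Read 1: bits[0:11] width=11 -> value=1528 (bin 10111111000); offset now 11 = byte 1 bit 3; 29 bits remain
Read 2: bits[11:12] width=1 -> value=0 (bin 0); offset now 12 = byte 1 bit 4; 28 bits remain
Read 3: bits[12:13] width=1 -> value=1 (bin 1); offset now 13 = byte 1 bit 5; 27 bits remain
Read 4: bits[13:24] width=11 -> value=1537 (bin 11000000001); offset now 24 = byte 3 bit 0; 16 bits remain

Answer: 16 1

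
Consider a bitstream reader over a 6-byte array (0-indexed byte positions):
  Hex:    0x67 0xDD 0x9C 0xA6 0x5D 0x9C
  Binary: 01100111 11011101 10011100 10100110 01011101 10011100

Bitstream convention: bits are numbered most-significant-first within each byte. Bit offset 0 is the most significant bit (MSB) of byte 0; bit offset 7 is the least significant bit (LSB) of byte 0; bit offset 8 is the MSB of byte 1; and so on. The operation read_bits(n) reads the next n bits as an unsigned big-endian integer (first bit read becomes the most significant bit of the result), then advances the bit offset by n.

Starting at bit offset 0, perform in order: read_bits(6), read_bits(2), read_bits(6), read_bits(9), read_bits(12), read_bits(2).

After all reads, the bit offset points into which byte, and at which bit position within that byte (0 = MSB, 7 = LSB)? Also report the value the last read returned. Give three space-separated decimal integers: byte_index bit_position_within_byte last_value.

Answer: 4 5 3

Derivation:
Read 1: bits[0:6] width=6 -> value=25 (bin 011001); offset now 6 = byte 0 bit 6; 42 bits remain
Read 2: bits[6:8] width=2 -> value=3 (bin 11); offset now 8 = byte 1 bit 0; 40 bits remain
Read 3: bits[8:14] width=6 -> value=55 (bin 110111); offset now 14 = byte 1 bit 6; 34 bits remain
Read 4: bits[14:23] width=9 -> value=206 (bin 011001110); offset now 23 = byte 2 bit 7; 25 bits remain
Read 5: bits[23:35] width=12 -> value=1330 (bin 010100110010); offset now 35 = byte 4 bit 3; 13 bits remain
Read 6: bits[35:37] width=2 -> value=3 (bin 11); offset now 37 = byte 4 bit 5; 11 bits remain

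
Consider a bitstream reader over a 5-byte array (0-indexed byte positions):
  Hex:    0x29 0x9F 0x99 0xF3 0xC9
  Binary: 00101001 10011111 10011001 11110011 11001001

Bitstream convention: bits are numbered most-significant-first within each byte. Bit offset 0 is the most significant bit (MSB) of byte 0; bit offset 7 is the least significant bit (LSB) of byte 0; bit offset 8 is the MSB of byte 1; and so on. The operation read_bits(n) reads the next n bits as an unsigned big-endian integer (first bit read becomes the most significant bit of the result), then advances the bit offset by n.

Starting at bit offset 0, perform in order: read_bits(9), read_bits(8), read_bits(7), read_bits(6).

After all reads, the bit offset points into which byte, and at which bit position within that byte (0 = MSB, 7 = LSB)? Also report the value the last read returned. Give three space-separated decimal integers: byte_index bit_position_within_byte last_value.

Read 1: bits[0:9] width=9 -> value=83 (bin 001010011); offset now 9 = byte 1 bit 1; 31 bits remain
Read 2: bits[9:17] width=8 -> value=63 (bin 00111111); offset now 17 = byte 2 bit 1; 23 bits remain
Read 3: bits[17:24] width=7 -> value=25 (bin 0011001); offset now 24 = byte 3 bit 0; 16 bits remain
Read 4: bits[24:30] width=6 -> value=60 (bin 111100); offset now 30 = byte 3 bit 6; 10 bits remain

Answer: 3 6 60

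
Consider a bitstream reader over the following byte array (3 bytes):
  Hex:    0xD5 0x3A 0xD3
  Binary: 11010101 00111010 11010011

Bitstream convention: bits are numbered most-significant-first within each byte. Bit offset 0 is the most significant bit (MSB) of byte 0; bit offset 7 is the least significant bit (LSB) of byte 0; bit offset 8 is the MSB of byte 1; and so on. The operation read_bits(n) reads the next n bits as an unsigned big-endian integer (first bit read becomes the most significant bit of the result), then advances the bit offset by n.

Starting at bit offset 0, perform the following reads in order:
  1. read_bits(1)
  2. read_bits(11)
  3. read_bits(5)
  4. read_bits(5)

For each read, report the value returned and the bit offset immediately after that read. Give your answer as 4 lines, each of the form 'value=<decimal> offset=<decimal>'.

Answer: value=1 offset=1
value=1363 offset=12
value=21 offset=17
value=20 offset=22

Derivation:
Read 1: bits[0:1] width=1 -> value=1 (bin 1); offset now 1 = byte 0 bit 1; 23 bits remain
Read 2: bits[1:12] width=11 -> value=1363 (bin 10101010011); offset now 12 = byte 1 bit 4; 12 bits remain
Read 3: bits[12:17] width=5 -> value=21 (bin 10101); offset now 17 = byte 2 bit 1; 7 bits remain
Read 4: bits[17:22] width=5 -> value=20 (bin 10100); offset now 22 = byte 2 bit 6; 2 bits remain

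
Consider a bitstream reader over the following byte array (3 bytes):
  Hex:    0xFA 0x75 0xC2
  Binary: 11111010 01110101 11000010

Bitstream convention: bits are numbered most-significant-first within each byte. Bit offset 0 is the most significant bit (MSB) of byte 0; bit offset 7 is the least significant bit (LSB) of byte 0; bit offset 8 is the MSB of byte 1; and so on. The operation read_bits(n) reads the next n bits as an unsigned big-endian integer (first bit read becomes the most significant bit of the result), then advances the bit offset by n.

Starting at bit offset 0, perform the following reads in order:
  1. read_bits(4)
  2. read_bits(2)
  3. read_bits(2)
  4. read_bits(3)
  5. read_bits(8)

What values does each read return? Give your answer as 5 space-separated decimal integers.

Read 1: bits[0:4] width=4 -> value=15 (bin 1111); offset now 4 = byte 0 bit 4; 20 bits remain
Read 2: bits[4:6] width=2 -> value=2 (bin 10); offset now 6 = byte 0 bit 6; 18 bits remain
Read 3: bits[6:8] width=2 -> value=2 (bin 10); offset now 8 = byte 1 bit 0; 16 bits remain
Read 4: bits[8:11] width=3 -> value=3 (bin 011); offset now 11 = byte 1 bit 3; 13 bits remain
Read 5: bits[11:19] width=8 -> value=174 (bin 10101110); offset now 19 = byte 2 bit 3; 5 bits remain

Answer: 15 2 2 3 174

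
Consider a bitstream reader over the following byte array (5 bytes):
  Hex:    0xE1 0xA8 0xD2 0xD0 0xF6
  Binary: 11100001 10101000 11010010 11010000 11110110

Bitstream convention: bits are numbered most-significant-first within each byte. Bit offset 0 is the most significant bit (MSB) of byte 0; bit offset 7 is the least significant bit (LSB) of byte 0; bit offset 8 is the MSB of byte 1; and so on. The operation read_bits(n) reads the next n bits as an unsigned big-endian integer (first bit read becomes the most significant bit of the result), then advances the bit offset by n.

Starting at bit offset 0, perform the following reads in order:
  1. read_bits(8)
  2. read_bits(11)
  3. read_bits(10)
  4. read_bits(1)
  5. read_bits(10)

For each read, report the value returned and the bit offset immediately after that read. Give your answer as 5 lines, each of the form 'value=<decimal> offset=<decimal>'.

Answer: value=225 offset=8
value=1350 offset=19
value=602 offset=29
value=0 offset=30
value=246 offset=40

Derivation:
Read 1: bits[0:8] width=8 -> value=225 (bin 11100001); offset now 8 = byte 1 bit 0; 32 bits remain
Read 2: bits[8:19] width=11 -> value=1350 (bin 10101000110); offset now 19 = byte 2 bit 3; 21 bits remain
Read 3: bits[19:29] width=10 -> value=602 (bin 1001011010); offset now 29 = byte 3 bit 5; 11 bits remain
Read 4: bits[29:30] width=1 -> value=0 (bin 0); offset now 30 = byte 3 bit 6; 10 bits remain
Read 5: bits[30:40] width=10 -> value=246 (bin 0011110110); offset now 40 = byte 5 bit 0; 0 bits remain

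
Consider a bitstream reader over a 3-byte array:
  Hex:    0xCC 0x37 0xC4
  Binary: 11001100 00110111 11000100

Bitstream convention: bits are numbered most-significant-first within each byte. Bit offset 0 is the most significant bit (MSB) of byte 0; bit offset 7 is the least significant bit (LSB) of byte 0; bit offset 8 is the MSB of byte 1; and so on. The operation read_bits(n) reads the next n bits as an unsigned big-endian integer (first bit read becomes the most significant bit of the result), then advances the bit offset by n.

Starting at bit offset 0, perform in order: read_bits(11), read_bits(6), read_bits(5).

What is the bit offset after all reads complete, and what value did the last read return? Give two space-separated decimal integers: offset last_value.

Answer: 22 17

Derivation:
Read 1: bits[0:11] width=11 -> value=1633 (bin 11001100001); offset now 11 = byte 1 bit 3; 13 bits remain
Read 2: bits[11:17] width=6 -> value=47 (bin 101111); offset now 17 = byte 2 bit 1; 7 bits remain
Read 3: bits[17:22] width=5 -> value=17 (bin 10001); offset now 22 = byte 2 bit 6; 2 bits remain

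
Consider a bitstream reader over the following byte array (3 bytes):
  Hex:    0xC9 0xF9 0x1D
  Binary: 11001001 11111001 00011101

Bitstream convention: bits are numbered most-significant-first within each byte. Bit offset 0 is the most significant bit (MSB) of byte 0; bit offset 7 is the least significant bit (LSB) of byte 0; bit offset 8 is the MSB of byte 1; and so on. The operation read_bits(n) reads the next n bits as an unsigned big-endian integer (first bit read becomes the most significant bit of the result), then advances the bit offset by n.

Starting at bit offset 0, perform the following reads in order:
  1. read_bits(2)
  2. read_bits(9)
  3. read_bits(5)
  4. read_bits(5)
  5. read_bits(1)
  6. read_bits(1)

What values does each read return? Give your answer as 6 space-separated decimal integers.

Answer: 3 79 25 3 1 0

Derivation:
Read 1: bits[0:2] width=2 -> value=3 (bin 11); offset now 2 = byte 0 bit 2; 22 bits remain
Read 2: bits[2:11] width=9 -> value=79 (bin 001001111); offset now 11 = byte 1 bit 3; 13 bits remain
Read 3: bits[11:16] width=5 -> value=25 (bin 11001); offset now 16 = byte 2 bit 0; 8 bits remain
Read 4: bits[16:21] width=5 -> value=3 (bin 00011); offset now 21 = byte 2 bit 5; 3 bits remain
Read 5: bits[21:22] width=1 -> value=1 (bin 1); offset now 22 = byte 2 bit 6; 2 bits remain
Read 6: bits[22:23] width=1 -> value=0 (bin 0); offset now 23 = byte 2 bit 7; 1 bits remain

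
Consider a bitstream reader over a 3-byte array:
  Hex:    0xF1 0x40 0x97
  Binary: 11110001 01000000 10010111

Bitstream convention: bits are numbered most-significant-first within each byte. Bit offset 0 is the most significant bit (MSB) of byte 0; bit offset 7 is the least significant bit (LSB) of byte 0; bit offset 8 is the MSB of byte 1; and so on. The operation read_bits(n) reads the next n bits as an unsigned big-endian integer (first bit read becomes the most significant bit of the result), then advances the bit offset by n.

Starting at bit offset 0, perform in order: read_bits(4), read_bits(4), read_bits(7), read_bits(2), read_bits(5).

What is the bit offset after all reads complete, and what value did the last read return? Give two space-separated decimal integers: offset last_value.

Read 1: bits[0:4] width=4 -> value=15 (bin 1111); offset now 4 = byte 0 bit 4; 20 bits remain
Read 2: bits[4:8] width=4 -> value=1 (bin 0001); offset now 8 = byte 1 bit 0; 16 bits remain
Read 3: bits[8:15] width=7 -> value=32 (bin 0100000); offset now 15 = byte 1 bit 7; 9 bits remain
Read 4: bits[15:17] width=2 -> value=1 (bin 01); offset now 17 = byte 2 bit 1; 7 bits remain
Read 5: bits[17:22] width=5 -> value=5 (bin 00101); offset now 22 = byte 2 bit 6; 2 bits remain

Answer: 22 5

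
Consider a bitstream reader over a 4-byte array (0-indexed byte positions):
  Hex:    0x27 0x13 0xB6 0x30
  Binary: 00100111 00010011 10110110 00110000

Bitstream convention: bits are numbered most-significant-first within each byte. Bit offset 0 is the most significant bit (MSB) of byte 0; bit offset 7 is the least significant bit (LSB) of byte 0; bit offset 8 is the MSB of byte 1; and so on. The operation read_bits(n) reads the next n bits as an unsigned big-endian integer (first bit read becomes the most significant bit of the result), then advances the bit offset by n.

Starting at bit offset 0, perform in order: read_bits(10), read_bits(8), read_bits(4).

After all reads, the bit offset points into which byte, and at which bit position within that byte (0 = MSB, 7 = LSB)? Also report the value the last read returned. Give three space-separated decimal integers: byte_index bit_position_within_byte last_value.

Read 1: bits[0:10] width=10 -> value=156 (bin 0010011100); offset now 10 = byte 1 bit 2; 22 bits remain
Read 2: bits[10:18] width=8 -> value=78 (bin 01001110); offset now 18 = byte 2 bit 2; 14 bits remain
Read 3: bits[18:22] width=4 -> value=13 (bin 1101); offset now 22 = byte 2 bit 6; 10 bits remain

Answer: 2 6 13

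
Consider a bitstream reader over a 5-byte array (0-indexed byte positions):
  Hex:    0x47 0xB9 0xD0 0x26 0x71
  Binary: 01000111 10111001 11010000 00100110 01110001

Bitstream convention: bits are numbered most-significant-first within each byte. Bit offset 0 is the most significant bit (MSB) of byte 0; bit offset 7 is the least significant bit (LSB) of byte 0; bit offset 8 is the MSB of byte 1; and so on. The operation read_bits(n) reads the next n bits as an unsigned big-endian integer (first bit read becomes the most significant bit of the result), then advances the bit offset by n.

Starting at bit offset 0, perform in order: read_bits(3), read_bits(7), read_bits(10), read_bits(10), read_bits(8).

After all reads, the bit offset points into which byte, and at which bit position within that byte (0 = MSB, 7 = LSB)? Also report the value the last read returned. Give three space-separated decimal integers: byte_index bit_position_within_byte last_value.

Answer: 4 6 156

Derivation:
Read 1: bits[0:3] width=3 -> value=2 (bin 010); offset now 3 = byte 0 bit 3; 37 bits remain
Read 2: bits[3:10] width=7 -> value=30 (bin 0011110); offset now 10 = byte 1 bit 2; 30 bits remain
Read 3: bits[10:20] width=10 -> value=925 (bin 1110011101); offset now 20 = byte 2 bit 4; 20 bits remain
Read 4: bits[20:30] width=10 -> value=9 (bin 0000001001); offset now 30 = byte 3 bit 6; 10 bits remain
Read 5: bits[30:38] width=8 -> value=156 (bin 10011100); offset now 38 = byte 4 bit 6; 2 bits remain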